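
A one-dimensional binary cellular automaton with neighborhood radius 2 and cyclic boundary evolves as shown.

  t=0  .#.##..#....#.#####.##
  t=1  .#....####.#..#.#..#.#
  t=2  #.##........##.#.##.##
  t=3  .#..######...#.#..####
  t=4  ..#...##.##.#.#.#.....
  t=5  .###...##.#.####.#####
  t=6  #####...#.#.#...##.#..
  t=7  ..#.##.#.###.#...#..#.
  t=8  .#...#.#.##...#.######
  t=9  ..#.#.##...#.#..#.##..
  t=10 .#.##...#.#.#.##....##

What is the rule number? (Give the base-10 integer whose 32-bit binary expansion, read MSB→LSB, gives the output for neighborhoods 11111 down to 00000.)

2577753877

  [31] ##### => #  t=0,i=16
  [30] ####. => .  t=0,i=17
  [29] ###.# => .  t=0,i=18
  [28] ###.. => #  t=3,i=9
  [27] ##.## => #  t=0,i=19
  [26] ##.#. => .  t=0,i=0
  [25] ##..# => .  t=0,i=5
  [24] ##... => #  t=2,i=4
  [23] #.### => #  t=0,i=14
  [22] #.##. => .  t=0,i=3
  [21] #.#.# => #  t=0,i=1
  [20] #.#.. => .  t=1,i=1
  [19] #..## => .  t=3,i=3
  [18] #..#. => #  t=0,i=6
  [17] #...# => .  t=3,i=11
  [16] #.... => #  t=0,i=9
  [15] .#### => .  t=0,i=15
  [14] .###. => #  t=2,i=21
  [13] .##.# => #  t=0,i=21
  [12] .##.. => .  t=0,i=4
  [11] .#.## => .  t=0,i=2
  [10] .#.#. => #  t=1,i=0
  [9] .#..# => #  t=1,i=12
  [8] .#... => #  t=0,i=8
  [7] ..### => .  t=1,i=6
  [6] ..##. => .  t=2,i=12
  [5] ..#.# => .  t=0,i=12
  [4] ..#.. => #  t=0,i=7
  [3] ...## => .  t=1,i=5
  [2] ...#. => #  t=0,i=11
  [1] ....# => .  t=0,i=10
  [0] ..... => #  t=2,i=6
  bits 10011001101001010110011100010101 = 2577753877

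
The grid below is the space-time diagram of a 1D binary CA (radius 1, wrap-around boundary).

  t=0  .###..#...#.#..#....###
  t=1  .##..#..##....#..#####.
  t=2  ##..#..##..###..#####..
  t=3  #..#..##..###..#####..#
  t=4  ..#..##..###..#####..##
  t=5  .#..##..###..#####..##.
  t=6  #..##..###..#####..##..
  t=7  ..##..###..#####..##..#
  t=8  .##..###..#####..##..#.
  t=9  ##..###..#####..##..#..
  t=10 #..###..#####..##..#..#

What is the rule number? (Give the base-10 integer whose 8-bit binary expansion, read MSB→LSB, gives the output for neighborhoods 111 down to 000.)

  nb ###: next=#  (t=0,i=2, bit7=1)
  nb ##.: next=.  (t=0,i=3, bit6=0)
  nb #.#: next=.  (t=0,i=0, bit5=0)
  nb #..: next=.  (t=0,i=4, bit4=0)
  nb .##: next=#  (t=0,i=1, bit3=1)
  nb .#.: next=.  (t=0,i=6, bit2=0)
  nb ..#: next=#  (t=0,i=5, bit1=1)
  nb ...: next=#  (t=0,i=8, bit0=1)
  bits 10001011 = 139

139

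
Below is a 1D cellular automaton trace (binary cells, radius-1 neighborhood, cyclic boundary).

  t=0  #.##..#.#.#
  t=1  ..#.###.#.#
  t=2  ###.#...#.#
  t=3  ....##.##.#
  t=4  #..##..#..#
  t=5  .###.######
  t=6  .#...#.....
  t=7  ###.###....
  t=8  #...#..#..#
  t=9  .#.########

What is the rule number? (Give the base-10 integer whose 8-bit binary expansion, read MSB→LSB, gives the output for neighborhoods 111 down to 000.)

30

  [7] ### => .  t=1,i=5
  [6] ##. => .  t=0,i=0
  [5] #.# => .  t=0,i=1
  [4] #.. => #  t=0,i=4
  [3] .## => #  t=0,i=2
  [2] .#. => #  t=0,i=6
  [1] ..# => #  t=0,i=5
  [0] ... => .  t=2,i=6
  bits 00011110 = 30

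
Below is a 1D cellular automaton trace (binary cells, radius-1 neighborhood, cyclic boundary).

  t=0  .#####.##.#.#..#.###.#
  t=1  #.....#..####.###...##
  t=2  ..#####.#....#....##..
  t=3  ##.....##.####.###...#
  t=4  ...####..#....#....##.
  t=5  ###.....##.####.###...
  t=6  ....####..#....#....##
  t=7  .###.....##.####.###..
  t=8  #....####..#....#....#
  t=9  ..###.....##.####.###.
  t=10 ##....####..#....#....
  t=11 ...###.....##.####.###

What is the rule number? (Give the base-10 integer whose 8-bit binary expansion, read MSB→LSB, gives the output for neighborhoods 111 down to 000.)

  [7] ### => .  t=0,i=2
  [6] ##. => .  t=0,i=5
  [5] #.# => #  t=0,i=0
  [4] #.. => .  t=0,i=13
  [3] .## => .  t=0,i=1
  [2] .#. => #  t=0,i=10
  [1] ..# => #  t=0,i=14
  [0] ... => #  t=1,i=2
  bits 00100111 = 39

39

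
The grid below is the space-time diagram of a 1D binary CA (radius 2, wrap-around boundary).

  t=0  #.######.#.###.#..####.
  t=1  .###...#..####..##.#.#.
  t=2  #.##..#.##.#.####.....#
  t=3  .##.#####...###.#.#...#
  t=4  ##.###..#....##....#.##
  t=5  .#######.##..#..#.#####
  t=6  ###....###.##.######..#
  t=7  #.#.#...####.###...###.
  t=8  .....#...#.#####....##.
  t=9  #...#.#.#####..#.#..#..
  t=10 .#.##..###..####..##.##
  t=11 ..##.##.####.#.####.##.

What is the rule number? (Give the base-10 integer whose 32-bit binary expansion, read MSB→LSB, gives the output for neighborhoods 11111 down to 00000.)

  nb #####: next=.  (t=0,i=4, bit31=0)
  nb ####.: next=.  (t=0,i=6, bit30=0)
  nb ###.#: next=#  (t=0,i=7, bit29=1)
  nb ###..: next=#  (t=1,i=3, bit28=1)
  nb ##.##: next=#  (t=2,i=1, bit27=1)
  nb ##.#.: next=.  (t=0,i=8, bit26=0)
  nb ##..#: next=#  (t=1,i=14, bit25=1)
  nb ##...: next=.  (t=1,i=4, bit24=0)
  nb #.###: next=#  (t=0,i=2, bit23=1)
  nb #.##.: next=#  (t=2,i=2, bit22=1)
  nb #.#.#: next=.  (t=0,i=0, bit21=0)
  nb #.#..: next=.  (t=0,i=15, bit20=0)
  nb #..##: next=#  (t=0,i=17, bit19=1)
  nb #..#.: next=#  (t=2,i=5, bit18=1)
  nb #...#: next=.  (t=1,i=5, bit17=0)
  nb #....: next=#  (t=2,i=18, bit16=1)
  nb .####: next=#  (t=0,i=3, bit15=1)
  nb .###.: next=#  (t=0,i=12, bit14=1)
  nb .##.#: next=.  (t=1,i=17, bit13=0)
  nb .##..: next=.  (t=2,i=3, bit12=0)
  nb .#.##: next=#  (t=0,i=1, bit11=1)
  nb .#.#.: next=.  (t=1,i=20, bit10=0)
  nb .#..#: next=#  (t=0,i=16, bit9=1)
  nb .#...: next=#  (t=3,i=19, bit8=1)
  nb ..###: next=.  (t=0,i=18, bit7=0)
  nb ..##.: next=#  (t=1,i=16, bit6=1)
  nb ..#.#: next=#  (t=2,i=6, bit5=1)
  nb ..#..: next=.  (t=1,i=7, bit4=0)
  nb ...##: next=.  (t=2,i=21, bit3=0)
  nb ...#.: next=#  (t=1,i=6, bit2=1)
  nb ....#: next=.  (t=2,i=20, bit1=0)
  nb .....: next=.  (t=2,i=19, bit0=0)
  bits 00111010110011011100101101100100 = 986565476

986565476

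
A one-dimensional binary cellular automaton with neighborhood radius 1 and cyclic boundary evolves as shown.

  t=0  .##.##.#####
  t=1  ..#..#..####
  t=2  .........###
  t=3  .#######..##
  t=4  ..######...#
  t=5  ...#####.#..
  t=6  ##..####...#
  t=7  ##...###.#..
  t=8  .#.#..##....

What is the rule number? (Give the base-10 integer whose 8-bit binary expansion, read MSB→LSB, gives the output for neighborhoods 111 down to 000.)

  ###|#  b7=1 t=0,i=8
  ##.|#  b6=1 t=0,i=2
  #.#|.  b5=0 t=0,i=0
  #..|.  b4=0 t=1,i=0
  .##|.  b3=0 t=0,i=1
  .#.|.  b2=0 t=1,i=2
  ..#|.  b1=0 t=1,i=1
  ...|#  b0=1 t=2,i=1
  bits 11000001 = 193

193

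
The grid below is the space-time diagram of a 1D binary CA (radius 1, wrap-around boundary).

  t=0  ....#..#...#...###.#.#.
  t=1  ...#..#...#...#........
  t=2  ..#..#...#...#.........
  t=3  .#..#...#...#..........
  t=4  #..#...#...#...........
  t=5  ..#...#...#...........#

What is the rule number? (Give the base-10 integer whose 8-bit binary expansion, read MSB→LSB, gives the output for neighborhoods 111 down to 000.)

2

  ###|.  b7=0 t=0,i=16
  ##.|.  b6=0 t=0,i=17
  #.#|.  b5=0 t=0,i=18
  #..|.  b4=0 t=0,i=5
  .##|.  b3=0 t=0,i=15
  .#.|.  b2=0 t=0,i=4
  ..#|#  b1=1 t=0,i=3
  ...|.  b0=0 t=0,i=0
  bits 00000010 = 2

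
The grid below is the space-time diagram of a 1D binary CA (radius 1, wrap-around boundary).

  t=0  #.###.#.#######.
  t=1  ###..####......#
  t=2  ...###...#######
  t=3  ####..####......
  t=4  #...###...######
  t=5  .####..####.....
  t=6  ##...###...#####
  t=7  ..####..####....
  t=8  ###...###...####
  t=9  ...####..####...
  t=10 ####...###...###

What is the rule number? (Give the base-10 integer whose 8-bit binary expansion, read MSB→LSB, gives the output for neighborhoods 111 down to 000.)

63

  ###|.  b7=0 t=0,i=3
  ##.|.  b6=0 t=0,i=4
  #.#|#  b5=1 t=0,i=1
  #..|#  b4=1 t=1,i=3
  .##|#  b3=1 t=0,i=2
  .#.|#  b2=1 t=0,i=0
  ..#|#  b1=1 t=1,i=4
  ...|#  b0=1 t=1,i=10
  bits 00111111 = 63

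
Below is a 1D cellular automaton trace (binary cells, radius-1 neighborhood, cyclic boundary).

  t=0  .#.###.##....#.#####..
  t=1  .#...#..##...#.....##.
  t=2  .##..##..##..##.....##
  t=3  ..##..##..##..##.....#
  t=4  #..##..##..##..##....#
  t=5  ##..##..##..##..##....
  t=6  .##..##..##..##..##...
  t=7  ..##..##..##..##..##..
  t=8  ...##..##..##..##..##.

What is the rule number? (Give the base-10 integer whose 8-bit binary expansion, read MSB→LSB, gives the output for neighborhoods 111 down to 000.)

84

  ### -> .   bit 7 = 0  t=0,i=4
  ##. -> #   bit 6 = 1  t=0,i=5
  #.# -> .   bit 5 = 0  t=0,i=2
  #.. -> #   bit 4 = 1  t=0,i=9
  .## -> .   bit 3 = 0  t=0,i=3
  .#. -> #   bit 2 = 1  t=0,i=1
  ..# -> .   bit 1 = 0  t=0,i=0
  ... -> .   bit 0 = 0  t=0,i=10
  bits 01010100 = 84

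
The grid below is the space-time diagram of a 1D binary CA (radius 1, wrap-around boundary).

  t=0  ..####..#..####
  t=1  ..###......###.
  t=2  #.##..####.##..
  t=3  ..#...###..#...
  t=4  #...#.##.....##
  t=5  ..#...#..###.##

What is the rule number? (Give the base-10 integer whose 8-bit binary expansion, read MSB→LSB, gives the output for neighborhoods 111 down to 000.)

137

  [7] ### => #  t=0,i=3
  [6] ##. => .  t=0,i=5
  [5] #.# => .  t=2,i=1
  [4] #.. => .  t=0,i=0
  [3] .## => #  t=0,i=2
  [2] .#. => .  t=0,i=8
  [1] ..# => .  t=0,i=1
  [0] ... => #  t=1,i=0
  bits 10001001 = 137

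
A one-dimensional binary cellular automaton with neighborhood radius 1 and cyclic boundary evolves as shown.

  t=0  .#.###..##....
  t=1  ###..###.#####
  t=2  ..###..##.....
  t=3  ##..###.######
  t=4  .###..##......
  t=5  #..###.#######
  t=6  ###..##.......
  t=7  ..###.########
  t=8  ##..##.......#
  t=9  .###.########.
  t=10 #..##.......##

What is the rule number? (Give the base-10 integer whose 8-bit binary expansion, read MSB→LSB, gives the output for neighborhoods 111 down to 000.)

119

  ### -> .   bit 7 = 0  t=0,i=4
  ##. -> #   bit 6 = 1  t=0,i=5
  #.# -> #   bit 5 = 1  t=0,i=2
  #.. -> #   bit 4 = 1  t=0,i=6
  .## -> .   bit 3 = 0  t=0,i=3
  .#. -> #   bit 2 = 1  t=0,i=1
  ..# -> #   bit 1 = 1  t=0,i=0
  ... -> #   bit 0 = 1  t=0,i=11
  bits 01110111 = 119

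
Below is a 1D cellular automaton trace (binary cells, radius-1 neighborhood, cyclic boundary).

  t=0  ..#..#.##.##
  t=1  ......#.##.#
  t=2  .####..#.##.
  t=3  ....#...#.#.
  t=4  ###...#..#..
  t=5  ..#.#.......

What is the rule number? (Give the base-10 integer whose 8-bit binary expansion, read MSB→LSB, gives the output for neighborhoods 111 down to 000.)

  ### -> .   bit 7 = 0  t=2,i=2
  ##. -> #   bit 6 = 1  t=0,i=8
  #.# -> #   bit 5 = 1  t=0,i=6
  #.. -> .   bit 4 = 0  t=0,i=0
  .## -> .   bit 3 = 0  t=0,i=7
  .#. -> .   bit 2 = 0  t=0,i=2
  ..# -> .   bit 1 = 0  t=0,i=1
  ... -> #   bit 0 = 1  t=1,i=1
  bits 01100001 = 97

97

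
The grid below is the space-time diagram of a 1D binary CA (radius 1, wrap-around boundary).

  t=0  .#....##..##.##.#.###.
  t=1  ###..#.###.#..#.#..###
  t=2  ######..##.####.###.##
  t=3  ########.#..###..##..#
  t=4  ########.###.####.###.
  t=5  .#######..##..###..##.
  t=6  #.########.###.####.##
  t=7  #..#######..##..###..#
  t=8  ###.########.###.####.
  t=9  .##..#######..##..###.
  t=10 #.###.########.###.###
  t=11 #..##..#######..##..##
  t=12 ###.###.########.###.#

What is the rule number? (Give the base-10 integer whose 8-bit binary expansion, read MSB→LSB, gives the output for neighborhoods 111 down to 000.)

214

  ###|#  b7=1 t=0,i=19
  ##.|#  b6=1 t=0,i=7
  #.#|.  b5=0 t=0,i=12
  #..|#  b4=1 t=0,i=2
  .##|.  b3=0 t=0,i=6
  .#.|#  b2=1 t=0,i=1
  ..#|#  b1=1 t=0,i=0
  ...|.  b0=0 t=0,i=3
  bits 11010110 = 214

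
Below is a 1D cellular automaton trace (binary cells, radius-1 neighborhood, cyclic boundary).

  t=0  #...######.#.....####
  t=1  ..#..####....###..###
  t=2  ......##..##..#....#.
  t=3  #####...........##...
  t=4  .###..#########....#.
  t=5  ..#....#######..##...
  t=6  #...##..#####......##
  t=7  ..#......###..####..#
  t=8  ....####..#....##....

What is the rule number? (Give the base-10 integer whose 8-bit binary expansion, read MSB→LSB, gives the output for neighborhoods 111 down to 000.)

129

  ###|#  b7=1 t=0,i=5
  ##.|.  b6=0 t=0,i=0
  #.#|.  b5=0 t=0,i=10
  #..|.  b4=0 t=0,i=1
  .##|.  b3=0 t=0,i=4
  .#.|.  b2=0 t=0,i=11
  ..#|.  b1=0 t=0,i=3
  ...|#  b0=1 t=0,i=2
  bits 10000001 = 129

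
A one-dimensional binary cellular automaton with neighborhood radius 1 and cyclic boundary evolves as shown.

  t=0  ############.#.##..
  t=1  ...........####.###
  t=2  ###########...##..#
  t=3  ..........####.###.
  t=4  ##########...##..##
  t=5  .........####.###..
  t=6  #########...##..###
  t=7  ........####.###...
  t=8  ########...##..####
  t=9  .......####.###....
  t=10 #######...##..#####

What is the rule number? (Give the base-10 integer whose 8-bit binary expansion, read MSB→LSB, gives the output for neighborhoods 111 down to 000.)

119

  ### -> .   bit 7 = 0  t=0,i=1
  ##. -> #   bit 6 = 1  t=0,i=11
  #.# -> #   bit 5 = 1  t=0,i=12
  #.. -> #   bit 4 = 1  t=0,i=17
  .## -> .   bit 3 = 0  t=0,i=0
  .#. -> #   bit 2 = 1  t=0,i=13
  ..# -> #   bit 1 = 1  t=0,i=18
  ... -> #   bit 0 = 1  t=1,i=1
  bits 01110111 = 119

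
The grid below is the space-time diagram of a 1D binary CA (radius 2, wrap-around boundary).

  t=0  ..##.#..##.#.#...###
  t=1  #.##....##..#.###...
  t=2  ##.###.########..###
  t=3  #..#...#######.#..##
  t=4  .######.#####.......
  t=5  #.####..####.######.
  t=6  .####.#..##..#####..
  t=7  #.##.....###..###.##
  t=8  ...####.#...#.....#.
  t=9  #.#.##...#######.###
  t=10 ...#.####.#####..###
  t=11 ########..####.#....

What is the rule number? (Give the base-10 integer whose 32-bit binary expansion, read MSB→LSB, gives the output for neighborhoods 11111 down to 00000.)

  #####|#  b31=1 t=2,i=9
  ####.|#  b30=1 t=2,i=0
  ###.#|.  b29=0 t=2,i=1
  ###..|.  b28=0 t=0,i=19
  ##.##|.  b27=0 t=2,i=2
  ##.#.|.  b26=0 t=0,i=4
  ##..#|#  b25=1 t=0,i=0
  ##...|#  b24=1 t=1,i=4
  #.###|#  b23=1 t=1,i=14
  #.##.|.  b22=0 t=1,i=2
  #.#.#|.  b21=0 t=0,i=11
  #.#..|.  b20=0 t=0,i=5
  #..##|.  b19=0 t=0,i=1
  #..#.|#  b18=1 t=1,i=11
  #...#|#  b17=1 t=0,i=15
  #....|#  b16=1 t=1,i=5
  .####|#  b15=1 t=2,i=8
  .###.|.  b14=0 t=0,i=18
  .##.#|#  b13=1 t=0,i=3
  .##..|#  b12=1 t=1,i=3
  .#.##|#  b11=1 t=1,i=1
  .#.#.|#  b10=1 t=0,i=12
  .#..#|.  b9=0 t=0,i=6
  .#...|#  b8=1 t=0,i=14
  ..###|.  b7=0 t=0,i=17
  ..##.|#  b6=1 t=0,i=2
  ..#.#|#  b5=1 t=1,i=0
  ..#..|#  b4=1 t=3,i=3
  ...##|#  b3=1 t=0,i=16
  ...#.|#  b2=1 t=1,i=19
  ....#|.  b1=0 t=1,i=6
  .....|#  b0=1 t=4,i=15
  bits 11000011100001111011110101111101 = 3280452989

3280452989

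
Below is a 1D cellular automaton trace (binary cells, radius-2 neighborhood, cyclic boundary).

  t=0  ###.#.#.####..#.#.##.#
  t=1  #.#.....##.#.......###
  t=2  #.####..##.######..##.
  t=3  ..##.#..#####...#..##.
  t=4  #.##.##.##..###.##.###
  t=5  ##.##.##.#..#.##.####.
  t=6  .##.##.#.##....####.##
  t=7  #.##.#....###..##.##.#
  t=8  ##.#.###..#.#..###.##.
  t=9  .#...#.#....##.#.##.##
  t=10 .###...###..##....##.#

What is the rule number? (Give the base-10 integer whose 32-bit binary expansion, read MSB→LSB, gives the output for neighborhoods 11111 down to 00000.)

965981137

  ##### -> .   bit 31 = 0  t=2,i=13
  ####. -> .   bit 30 = 0  t=0,i=1
  ###.# -> #   bit 29 = 1  t=0,i=2
  ###.. -> #   bit 28 = 1  t=0,i=11
  ##.## -> #   bit 27 = 1  t=0,i=20
  ##.#. -> .   bit 26 = 0  t=0,i=3
  ##..# -> .   bit 25 = 0  t=0,i=12
  ##... -> #   bit 24 = 1  t=3,i=13
  #.### -> #   bit 23 = 1  t=0,i=8
  #.##. -> .   bit 22 = 0  t=0,i=18
  #.#.# -> .   bit 21 = 0  t=0,i=4
  #.#.. -> #   bit 20 = 1  t=1,i=2
  #..## -> .   bit 19 = 0  t=2,i=7
  #..#. -> .   bit 18 = 0  t=0,i=13
  #...# -> #   bit 17 = 1  t=3,i=0
  #.... -> #   bit 16 = 1  t=1,i=4
  .#### -> #   bit 15 = 1  t=0,i=0
  .###. -> .   bit 14 = 0  t=4,i=13
  .##.# -> #   bit 13 = 1  t=0,i=19
  .##.. -> #   bit 12 = 1  t=3,i=20
  .#.## -> .   bit 11 = 0  t=0,i=7
  .#.#. -> .   bit 10 = 0  t=0,i=5
  .#..# -> #   bit 9 = 1  t=3,i=6
  .#... -> #   bit 8 = 1  t=1,i=3
  ..### -> #   bit 7 = 1  t=1,i=19
  ..##. -> #   bit 6 = 1  t=1,i=8
  ..#.# -> .   bit 5 = 0  t=0,i=14
  ..#.. -> #   bit 4 = 1  t=3,i=16
  ...## -> .   bit 3 = 0  t=1,i=7
  ...#. -> .   bit 2 = 0  t=3,i=15
  ....# -> .   bit 1 = 0  t=1,i=6
  ..... -> #   bit 0 = 1  t=1,i=5
  bits 00111001100100111011001111010001 = 965981137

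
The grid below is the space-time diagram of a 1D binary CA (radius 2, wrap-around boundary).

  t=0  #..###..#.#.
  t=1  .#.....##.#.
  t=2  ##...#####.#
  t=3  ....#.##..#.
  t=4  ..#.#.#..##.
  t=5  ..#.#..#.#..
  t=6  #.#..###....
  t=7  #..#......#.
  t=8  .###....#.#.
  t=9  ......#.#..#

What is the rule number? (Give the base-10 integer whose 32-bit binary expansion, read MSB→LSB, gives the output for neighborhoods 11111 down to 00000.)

2355405434

  #####|#  b31=1 t=2,i=7
  ####.|.  b30=0 t=2,i=8
  ###.#|.  b29=0 t=2,i=9
  ###..|.  b28=0 t=0,i=5
  ##.##|#  b27=1 t=2,i=10
  ##.#.|#  b26=1 t=1,i=9
  ##..#|.  b25=0 t=0,i=6
  ##...|.  b24=0 t=2,i=2
  #.###|.  b23=0 t=2,i=11
  #.##.|#  b22=1 t=3,i=6
  #.#.#|#  b21=1 t=0,i=10
  #.#..|.  b20=0 t=0,i=0
  #..##|.  b19=0 t=0,i=2
  #..#.|#  b18=1 t=0,i=7
  #...#|.  b17=0 t=2,i=3
  #....|.  b16=0 t=1,i=3
  .####|#  b15=1 t=2,i=6
  .###.|.  b14=0 t=0,i=4
  .##.#|#  b13=1 t=1,i=8
  .##..|.  b12=0 t=3,i=7
  .#.##|.  b11=0 t=3,i=5
  .#.#.|.  b10=0 t=0,i=9
  .#..#|#  b9=1 t=0,i=1
  .#...|.  b8=0 t=1,i=2
  ..###|.  b7=0 t=0,i=3
  ..##.|#  b6=1 t=1,i=7
  ..#.#|#  b5=1 t=0,i=8
  ..#..|#  b4=1 t=1,i=1
  ...##|#  b3=1 t=1,i=6
  ...#.|.  b2=0 t=3,i=3
  ....#|#  b1=1 t=1,i=5
  .....|.  b0=0 t=1,i=4
  bits 10001100011001001010001001111010 = 2355405434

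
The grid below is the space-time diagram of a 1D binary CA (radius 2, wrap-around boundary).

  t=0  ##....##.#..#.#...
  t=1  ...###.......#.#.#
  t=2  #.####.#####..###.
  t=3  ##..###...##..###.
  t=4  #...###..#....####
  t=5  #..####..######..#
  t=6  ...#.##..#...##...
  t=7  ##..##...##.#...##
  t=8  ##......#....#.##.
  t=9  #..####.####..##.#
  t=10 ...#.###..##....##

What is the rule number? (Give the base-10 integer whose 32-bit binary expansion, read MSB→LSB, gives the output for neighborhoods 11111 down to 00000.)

2019642779

  nb #####: next=.  (t=2,i=9, bit31=0)
  nb ####.: next=#  (t=2,i=4, bit30=1)
  nb ###.#: next=#  (t=2,i=5, bit29=1)
  nb ###..: next=#  (t=1,i=5, bit28=1)
  nb ##.##: next=#  (t=2,i=6, bit27=1)
  nb ##.#.: next=.  (t=0,i=8, bit26=0)
  nb ##..#: next=.  (t=2,i=12, bit25=0)
  nb ##...: next=.  (t=0,i=2, bit24=0)
  nb #.###: next=.  (t=2,i=2, bit23=0)
  nb #.##.: next=#  (t=3,i=0, bit22=1)
  nb #.#.#: next=#  (t=1,i=15, bit21=1)
  nb #.#..: next=.  (t=0,i=9, bit20=0)
  nb #..##: next=.  (t=2,i=13, bit19=0)
  nb #..#.: next=.  (t=0,i=11, bit18=0)
  nb #...#: next=.  (t=0,i=16, bit17=0)
  nb #....: next=#  (t=0,i=3, bit16=1)
  nb .####: next=.  (t=2,i=3, bit15=0)
  nb .###.: next=#  (t=1,i=4, bit14=1)
  nb .##.#: next=.  (t=0,i=7, bit13=0)
  nb .##..: next=.  (t=0,i=1, bit12=0)
  nb .#.##: next=#  (t=2,i=1, bit11=1)
  nb .#.#.: next=#  (t=0,i=13, bit10=1)
  nb .#..#: next=.  (t=0,i=10, bit9=0)
  nb .#...: next=#  (t=0,i=15, bit8=1)
  nb ..###: next=#  (t=1,i=3, bit7=1)
  nb ..##.: next=.  (t=0,i=0, bit6=0)
  nb ..#.#: next=.  (t=0,i=12, bit5=0)
  nb ..#..: next=#  (t=4,i=9, bit4=1)
  nb ...##: next=#  (t=0,i=5, bit3=1)
  nb ...#.: next=.  (t=1,i=12, bit2=0)
  nb ....#: next=#  (t=0,i=4, bit1=1)
  nb .....: next=#  (t=1,i=8, bit0=1)
  bits 01111000011000010100110110011011 = 2019642779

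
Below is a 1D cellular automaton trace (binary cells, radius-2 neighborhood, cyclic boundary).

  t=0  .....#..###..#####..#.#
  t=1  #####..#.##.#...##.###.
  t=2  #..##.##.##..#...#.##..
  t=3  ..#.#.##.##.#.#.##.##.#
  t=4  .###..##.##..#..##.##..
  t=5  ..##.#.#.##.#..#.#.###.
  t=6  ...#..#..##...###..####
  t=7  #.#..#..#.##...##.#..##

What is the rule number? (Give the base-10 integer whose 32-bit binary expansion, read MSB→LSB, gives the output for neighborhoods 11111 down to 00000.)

1372419367

  [31] ##### => .  t=0,i=15
  [30] ####. => #  t=0,i=16
  [29] ###.# => .  t=1,i=21
  [28] ###.. => #  t=0,i=10
  [27] ##.## => .  t=1,i=18
  [26] ##.#. => .  t=1,i=11
  [25] ##..# => .  t=0,i=11
  [24] ##... => #  t=4,i=21
  [23] #.### => #  t=1,i=0
  [22] #.##. => #  t=1,i=9
  [21] #.#.# => .  t=3,i=4
  [20] #.#.. => .  t=0,i=22
  [19] #..## => #  t=0,i=7
  [18] #..#. => #  t=0,i=19
  [17] #...# => .  t=1,i=14
  [16] #.... => #  t=0,i=1
  [15] .#### => .  t=0,i=14
  [14] .###. => #  t=0,i=9
  [13] .##.# => #  t=1,i=10
  [12] .##.. => #  t=2,i=10
  [11] .#.## => .  t=1,i=8
  [10] .#.#. => #  t=0,i=21
  [9] .#..# => .  t=0,i=6
  [8] .#... => #  t=0,i=0
  [7] ..### => .  t=0,i=8
  [6] ..##. => .  t=1,i=16
  [5] ..#.# => #  t=0,i=20
  [4] ..#.. => .  t=0,i=5
  [3] ...## => .  t=1,i=15
  [2] ...#. => #  t=0,i=4
  [1] ....# => #  t=0,i=3
  [0] ..... => #  t=0,i=2
  bits 01010001110011010111010100100111 = 1372419367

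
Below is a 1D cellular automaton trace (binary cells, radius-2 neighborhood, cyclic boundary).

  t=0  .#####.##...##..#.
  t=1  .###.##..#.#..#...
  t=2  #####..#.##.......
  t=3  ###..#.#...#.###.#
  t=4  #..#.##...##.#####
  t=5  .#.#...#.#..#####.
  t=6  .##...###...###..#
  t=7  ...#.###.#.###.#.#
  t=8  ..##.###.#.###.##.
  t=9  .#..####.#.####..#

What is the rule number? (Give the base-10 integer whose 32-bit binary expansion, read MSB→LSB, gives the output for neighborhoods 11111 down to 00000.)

2879440045

  [31] ##### => #  t=0,i=3
  [30] ####. => .  t=0,i=4
  [29] ###.# => #  t=0,i=5
  [28] ###.. => .  t=2,i=4
  [27] ##.## => #  t=0,i=6
  [26] ##.#. => .  t=7,i=8
  [25] ##..# => #  t=0,i=14
  [24] ##... => #  t=0,i=9
  [23] #.### => #  t=3,i=13
  [22] #.##. => .  t=0,i=7
  [21] #.#.# => #  t=7,i=9
  [20] #.#.. => .  t=1,i=11
  [19] #..## => .  t=0,i=0
  [18] #..#. => .  t=0,i=15
  [17] #...# => .  t=0,i=10
  [16] #.... => .  t=1,i=16
  [15] .#### => #  t=0,i=2
  [14] .###. => #  t=1,i=2
  [13] .##.# => .  t=4,i=11
  [12] .##.. => .  t=0,i=8
  [11] .#.## => .  t=2,i=8
  [10] .#.#. => #  t=1,i=10
  [9] .#..# => .  t=0,i=17
  [8] .#... => .  t=1,i=15
  [7] ..### => #  t=0,i=1
  [6] ..##. => .  t=0,i=12
  [5] ..#.# => #  t=1,i=9
  [4] ..#.. => .  t=0,i=16
  [3] ...## => #  t=0,i=11
  [2] ...#. => #  t=3,i=10
  [1] ....# => .  t=1,i=17
  [0] ..... => #  t=2,i=13
  bits 10101011101000001100010010101101 = 2879440045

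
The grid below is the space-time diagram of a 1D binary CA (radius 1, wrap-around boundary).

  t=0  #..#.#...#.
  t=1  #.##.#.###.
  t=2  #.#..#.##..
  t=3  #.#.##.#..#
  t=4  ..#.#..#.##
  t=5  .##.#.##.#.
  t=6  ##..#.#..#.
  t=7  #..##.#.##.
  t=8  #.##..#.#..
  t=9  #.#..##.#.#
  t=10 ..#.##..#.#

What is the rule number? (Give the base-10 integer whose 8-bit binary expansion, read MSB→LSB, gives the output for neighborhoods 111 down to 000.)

143

  ###|#  b7=1 t=1,i=8
  ##.|.  b6=0 t=1,i=3
  #.#|.  b5=0 t=0,i=4
  #..|.  b4=0 t=0,i=1
  .##|#  b3=1 t=1,i=2
  .#.|#  b2=1 t=0,i=0
  ..#|#  b1=1 t=0,i=2
  ...|#  b0=1 t=0,i=7
  bits 10001111 = 143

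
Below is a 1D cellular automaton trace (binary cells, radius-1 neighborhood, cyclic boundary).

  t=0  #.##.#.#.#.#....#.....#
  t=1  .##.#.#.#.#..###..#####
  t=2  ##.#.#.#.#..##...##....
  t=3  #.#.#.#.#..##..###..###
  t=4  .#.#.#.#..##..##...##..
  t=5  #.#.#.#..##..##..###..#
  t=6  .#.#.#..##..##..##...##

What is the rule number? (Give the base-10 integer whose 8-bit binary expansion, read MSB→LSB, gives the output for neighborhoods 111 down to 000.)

  ###|.  b7=0 t=1,i=14
  ##.|.  b6=0 t=0,i=0
  #.#|#  b5=1 t=0,i=1
  #..|.  b4=0 t=0,i=12
  .##|#  b3=1 t=0,i=2
  .#.|.  b2=0 t=0,i=5
  ..#|#  b1=1 t=0,i=15
  ...|#  b0=1 t=0,i=13
  bits 00101011 = 43

43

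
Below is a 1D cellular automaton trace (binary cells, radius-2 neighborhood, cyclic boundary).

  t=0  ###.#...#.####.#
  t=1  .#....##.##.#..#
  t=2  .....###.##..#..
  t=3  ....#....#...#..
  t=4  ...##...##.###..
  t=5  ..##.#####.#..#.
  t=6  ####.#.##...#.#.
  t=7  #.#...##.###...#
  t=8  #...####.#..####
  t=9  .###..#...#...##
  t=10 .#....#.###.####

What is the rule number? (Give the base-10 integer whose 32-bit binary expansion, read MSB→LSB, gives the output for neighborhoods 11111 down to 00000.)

  ##### -> #   bit 31 = 1  t=5,i=7
  ####. -> #   bit 30 = 1  t=0,i=1
  ###.# -> .   bit 29 = 0  t=0,i=2
  ###.. -> .   bit 28 = 0  t=4,i=13
  ##.## -> .   bit 27 = 0  t=0,i=14
  ##.#. -> .   bit 26 = 0  t=0,i=3
  ##..# -> .   bit 25 = 0  t=2,i=11
  ##... -> #   bit 24 = 1  t=4,i=5
  #.### -> #   bit 23 = 1  t=0,i=10
  #.##. -> #   bit 22 = 1  t=1,i=9
  #.#.# -> .   bit 21 = 0  t=6,i=5
  #.#.. -> .   bit 20 = 0  t=0,i=4
  #..## -> .   bit 19 = 0  t=8,i=11
  #..#. -> .   bit 18 = 0  t=1,i=14
  #...# -> #   bit 17 = 1  t=0,i=6
  #.... -> .   bit 16 = 0  t=1,i=3
  .#### -> .   bit 15 = 0  t=0,i=0
  .###. -> .   bit 14 = 0  t=2,i=6
  .##.# -> #   bit 13 = 1  t=1,i=7
  .##.. -> .   bit 12 = 0  t=2,i=10
  .#.## -> #   bit 11 = 1  t=0,i=9
  .#.#. -> .   bit 10 = 0  t=1,i=0
  .#..# -> #   bit 9 = 1  t=1,i=13
  .#... -> .   bit 8 = 0  t=0,i=5
  ..### -> .   bit 7 = 0  t=2,i=5
  ..##. -> #   bit 6 = 1  t=1,i=6
  ..#.# -> .   bit 5 = 0  t=0,i=8
  ..#.. -> #   bit 4 = 1  t=2,i=13
  ...## -> #   bit 3 = 1  t=1,i=5
  ...#. -> #   bit 2 = 1  t=0,i=7
  ....# -> .   bit 1 = 0  t=1,i=4
  ..... -> .   bit 0 = 0  t=2,i=0
  bits 11000001110000100010101001011100 = 3250727516

3250727516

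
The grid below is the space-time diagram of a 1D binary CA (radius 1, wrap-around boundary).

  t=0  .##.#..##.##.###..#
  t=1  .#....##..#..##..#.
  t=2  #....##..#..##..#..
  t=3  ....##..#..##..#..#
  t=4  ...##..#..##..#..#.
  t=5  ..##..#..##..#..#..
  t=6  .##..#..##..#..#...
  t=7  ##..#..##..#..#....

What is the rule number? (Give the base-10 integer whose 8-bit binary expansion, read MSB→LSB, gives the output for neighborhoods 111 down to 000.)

138

  ### -> #   bit 7 = 1  t=0,i=14
  ##. -> .   bit 6 = 0  t=0,i=2
  #.# -> .   bit 5 = 0  t=0,i=0
  #.. -> .   bit 4 = 0  t=0,i=5
  .## -> #   bit 3 = 1  t=0,i=1
  .#. -> .   bit 2 = 0  t=0,i=4
  ..# -> #   bit 1 = 1  t=0,i=6
  ... -> .   bit 0 = 0  t=1,i=3
  bits 10001010 = 138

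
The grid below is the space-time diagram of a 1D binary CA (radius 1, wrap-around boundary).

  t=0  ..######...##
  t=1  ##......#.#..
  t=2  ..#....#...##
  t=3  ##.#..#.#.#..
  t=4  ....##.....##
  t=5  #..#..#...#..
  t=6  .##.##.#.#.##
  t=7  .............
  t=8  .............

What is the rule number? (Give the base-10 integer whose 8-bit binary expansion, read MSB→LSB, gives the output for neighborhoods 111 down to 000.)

  nb ###: next=.  (t=0,i=3, bit7=0)
  nb ##.: next=.  (t=0,i=7, bit6=0)
  nb #.#: next=.  (t=1,i=9, bit5=0)
  nb #..: next=#  (t=0,i=0, bit4=1)
  nb .##: next=.  (t=0,i=2, bit3=0)
  nb .#.: next=.  (t=1,i=8, bit2=0)
  nb ..#: next=#  (t=0,i=1, bit1=1)
  nb ...: next=.  (t=0,i=9, bit0=0)
  bits 00010010 = 18

18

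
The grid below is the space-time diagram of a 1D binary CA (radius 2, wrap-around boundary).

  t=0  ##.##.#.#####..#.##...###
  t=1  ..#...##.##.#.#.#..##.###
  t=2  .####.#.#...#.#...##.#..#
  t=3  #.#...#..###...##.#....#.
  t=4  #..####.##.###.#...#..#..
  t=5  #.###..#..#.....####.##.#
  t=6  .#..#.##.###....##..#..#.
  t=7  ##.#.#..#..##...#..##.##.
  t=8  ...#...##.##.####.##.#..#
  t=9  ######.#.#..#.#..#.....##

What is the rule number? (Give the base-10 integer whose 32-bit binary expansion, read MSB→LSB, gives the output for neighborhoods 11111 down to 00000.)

  ##### -> #   bit 31 = 1  t=0,i=10
  ####. -> .   bit 30 = 0  t=0,i=0
  ###.# -> .   bit 29 = 0  t=0,i=1
  ###.. -> #   bit 28 = 1  t=0,i=12
  ##.## -> #   bit 27 = 1  t=0,i=2
  ##.#. -> .   bit 26 = 0  t=0,i=5
  ##..# -> .   bit 25 = 0  t=0,i=13
  ##... -> #   bit 24 = 1  t=0,i=19
  #.### -> .   bit 23 = 0  t=0,i=8
  #.##. -> .   bit 22 = 0  t=0,i=3
  #.#.# -> #   bit 21 = 1  t=0,i=6
  #.#.. -> .   bit 20 = 0  t=1,i=16
  #..## -> #   bit 19 = 1  t=1,i=18
  #..#. -> #   bit 18 = 1  t=0,i=14
  #...# -> #   bit 17 = 1  t=0,i=20
  #.... -> .   bit 16 = 0  t=3,i=20
  .#### -> #   bit 15 = 1  t=0,i=9
  .###. -> .   bit 14 = 0  t=1,i=23
  .##.# -> .   bit 13 = 0  t=0,i=4
  .##.. -> .   bit 12 = 0  t=0,i=18
  .#.## -> #   bit 11 = 1  t=0,i=7
  .#.#. -> .   bit 10 = 0  t=1,i=13
  .#..# -> .   bit 9 = 0  t=1,i=17
  .#... -> #   bit 8 = 1  t=1,i=3
  ..### -> #   bit 7 = 1  t=0,i=22
  ..##. -> #   bit 6 = 1  t=1,i=6
  ..#.# -> .   bit 5 = 0  t=0,i=15
  ..#.. -> #   bit 4 = 1  t=1,i=2
  ...## -> .   bit 3 = 0  t=0,i=21
  ...#. -> #   bit 2 = 1  t=2,i=11
  ....# -> .   bit 1 = 0  t=3,i=21
  ..... -> .   bit 0 = 0  t=5,i=13
  bits 10011001001011101000100111010100 = 2569963988

2569963988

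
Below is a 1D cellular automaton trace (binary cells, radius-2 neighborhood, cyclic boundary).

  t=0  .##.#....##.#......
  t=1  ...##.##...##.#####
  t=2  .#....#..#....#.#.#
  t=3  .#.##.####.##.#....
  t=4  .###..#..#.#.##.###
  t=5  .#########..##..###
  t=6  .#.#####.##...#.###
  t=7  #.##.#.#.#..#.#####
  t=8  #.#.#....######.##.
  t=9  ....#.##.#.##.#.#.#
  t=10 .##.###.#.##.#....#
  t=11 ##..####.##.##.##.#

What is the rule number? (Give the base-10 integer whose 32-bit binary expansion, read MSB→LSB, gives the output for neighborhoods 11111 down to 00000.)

  ##### -> #   bit 31 = 1  t=1,i=16
  ####. -> .   bit 30 = 0  t=1,i=17
  ###.# -> #   bit 29 = 1  t=3,i=9
  ###.. -> #   bit 28 = 1  t=1,i=18
  ##.## -> .   bit 27 = 0  t=1,i=5
  ##.#. -> #   bit 26 = 1  t=0,i=3
  ##..# -> #   bit 25 = 1  t=4,i=4
  ##... -> .   bit 24 = 0  t=1,i=0
  #.### -> #   bit 23 = 1  t=1,i=14
  #.##. -> #   bit 22 = 1  t=1,i=6
  #.#.# -> .   bit 21 = 0  t=2,i=16
  #.#.. -> #   bit 20 = 1  t=0,i=4
  #..## -> .   bit 19 = 0  t=5,i=11
  #..#. -> #   bit 18 = 1  t=2,i=8
  #...# -> #   bit 17 = 1  t=1,i=1
  #.... -> #   bit 16 = 1  t=0,i=6
  .#### -> .   bit 15 = 0  t=1,i=15
  .###. -> #   bit 14 = 1  t=4,i=2
  .##.# -> .   bit 13 = 0  t=0,i=2
  .##.. -> .   bit 12 = 0  t=1,i=7
  .#.## -> #   bit 11 = 1  t=3,i=2
  .#.#. -> .   bit 10 = 0  t=2,i=0
  .#..# -> #   bit 9 = 1  t=2,i=7
  .#... -> .   bit 8 = 0  t=0,i=5
  ..### -> #   bit 7 = 1  t=5,i=16
  ..##. -> .   bit 6 = 0  t=0,i=1
  ..#.# -> #   bit 5 = 1  t=2,i=14
  ..#.. -> #   bit 4 = 1  t=2,i=6
  ...## -> .   bit 3 = 0  t=0,i=0
  ...#. -> .   bit 2 = 0  t=2,i=5
  ....# -> #   bit 1 = 1  t=0,i=7
  ..... -> #   bit 0 = 1  t=0,i=15
  bits 10110110110101110100101010110011 = 3067562675

3067562675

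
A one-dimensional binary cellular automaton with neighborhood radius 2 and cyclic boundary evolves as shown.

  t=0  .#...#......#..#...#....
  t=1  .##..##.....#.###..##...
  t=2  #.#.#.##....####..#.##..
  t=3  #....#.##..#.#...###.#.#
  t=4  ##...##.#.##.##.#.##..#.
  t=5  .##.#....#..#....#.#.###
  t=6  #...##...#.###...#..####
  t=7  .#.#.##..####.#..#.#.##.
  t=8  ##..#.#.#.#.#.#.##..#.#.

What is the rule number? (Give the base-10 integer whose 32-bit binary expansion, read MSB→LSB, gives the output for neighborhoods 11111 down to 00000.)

  #####|#  b31=1 t=6,i=22
  ####.|.  b30=0 t=2,i=14
  ###.#|#  b29=1 t=3,i=19
  ###..|.  b28=0 t=1,i=16
  ##.##|#  b27=1 t=4,i=12
  ##.#.|.  b26=0 t=3,i=20
  ##..#|.  b25=0 t=1,i=3
  ##...|#  b24=1 t=1,i=7
  #.###|#  b23=1 t=1,i=14
  #.##.|.  b22=0 t=2,i=6
  #.#.#|.  b21=0 t=2,i=2
  #.#..|#  b20=1 t=3,i=13
  #..##|#  b19=1 t=1,i=4
  #..#.|#  b18=1 t=0,i=14
  #...#|.  b17=0 t=0,i=3
  #....|.  b16=0 t=0,i=7
  .####|#  b15=1 t=2,i=13
  .###.|#  b14=1 t=1,i=15
  .##.#|.  b13=0 t=4,i=6
  .##..|#  b12=1 t=1,i=2
  .#.##|#  b11=1 t=1,i=13
  .#.#.|.  b10=0 t=2,i=1
  .#..#|.  b9=0 t=0,i=13
  .#...|#  b8=1 t=0,i=2
  ..###|.  b7=0 t=2,i=12
  ..##.|.  b6=0 t=1,i=1
  ..#.#|#  b5=1 t=1,i=12
  ..#..|#  b4=1 t=0,i=1
  ...##|#  b3=1 t=1,i=0
  ...#.|.  b2=0 t=0,i=0
  ....#|.  b1=0 t=0,i=10
  .....|.  b0=0 t=0,i=8
  bits 10101001100111001101100100111000 = 2845628728

2845628728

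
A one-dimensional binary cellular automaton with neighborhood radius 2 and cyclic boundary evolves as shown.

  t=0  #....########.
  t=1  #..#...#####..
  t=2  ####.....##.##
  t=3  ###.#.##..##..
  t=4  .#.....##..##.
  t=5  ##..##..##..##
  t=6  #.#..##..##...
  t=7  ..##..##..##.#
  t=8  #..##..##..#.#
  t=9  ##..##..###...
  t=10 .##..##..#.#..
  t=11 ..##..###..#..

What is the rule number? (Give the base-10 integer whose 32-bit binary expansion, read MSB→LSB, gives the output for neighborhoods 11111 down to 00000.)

  nb #####: next=#  (t=0,i=7, bit31=1)
  nb ####.: next=#  (t=0,i=11, bit30=1)
  nb ###.#: next=.  (t=0,i=12, bit29=0)
  nb ###..: next=.  (t=1,i=11, bit28=0)
  nb ##.##: next=#  (t=2,i=11, bit27=1)
  nb ##.#.: next=.  (t=0,i=13, bit26=0)
  nb ##..#: next=#  (t=1,i=12, bit25=1)
  nb ##...: next=#  (t=2,i=4, bit24=1)
  nb #.###: next=.  (t=2,i=12, bit23=0)
  nb #.##.: next=.  (t=3,i=6, bit22=0)
  nb #.#.#: next=.  (t=3,i=4, bit21=0)
  nb #.#..: next=#  (t=0,i=0, bit20=1)
  nb #..##: next=.  (t=3,i=9, bit19=0)
  nb #..#.: next=#  (t=1,i=2, bit18=1)
  nb #...#: next=.  (t=1,i=5, bit17=0)
  nb #....: next=.  (t=0,i=2, bit16=0)
  nb .####: next=.  (t=0,i=6, bit15=0)
  nb .###.: next=#  (t=3,i=1, bit14=1)
  nb .##.#: next=#  (t=2,i=10, bit13=1)
  nb .##..: next=#  (t=3,i=7, bit12=1)
  nb .#.##: next=.  (t=3,i=5, bit11=0)
  nb .#.#.: next=.  (t=6,i=1, bit10=0)
  nb .#..#: next=#  (t=1,i=1, bit9=1)
  nb .#...: next=.  (t=0,i=1, bit8=0)
  nb ..###: next=.  (t=0,i=5, bit7=0)
  nb ..##.: next=.  (t=2,i=9, bit6=0)
  nb ..#.#: next=.  (t=6,i=0, bit5=0)
  nb ..#..: next=#  (t=1,i=0, bit4=1)
  nb ...##: next=.  (t=0,i=4, bit3=0)
  nb ...#.: next=#  (t=6,i=13, bit2=1)
  nb ....#: next=#  (t=0,i=3, bit1=1)
  nb .....: next=#  (t=2,i=6, bit0=1)
  bits 11001011000101000111001000010111 = 3407114775

3407114775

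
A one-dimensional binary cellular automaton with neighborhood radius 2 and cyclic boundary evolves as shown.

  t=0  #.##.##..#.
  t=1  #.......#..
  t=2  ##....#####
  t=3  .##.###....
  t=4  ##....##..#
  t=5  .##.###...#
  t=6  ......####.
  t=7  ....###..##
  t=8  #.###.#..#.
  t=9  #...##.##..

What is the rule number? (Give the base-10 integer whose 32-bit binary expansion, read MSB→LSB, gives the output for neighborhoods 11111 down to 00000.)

891683806

  nb #####: next=.  (t=2,i=8, bit31=0)
  nb ####.: next=.  (t=2,i=0, bit30=0)
  nb ###.#: next=#  (t=8,i=4, bit29=1)
  nb ###..: next=#  (t=2,i=1, bit28=1)
  nb ##.##: next=.  (t=0,i=4, bit27=0)
  nb ##.#.: next=#  (t=8,i=5, bit26=1)
  nb ##..#: next=.  (t=0,i=7, bit25=0)
  nb ##...: next=#  (t=2,i=2, bit24=1)
  nb #.###: next=.  (t=3,i=4, bit23=0)
  nb #.##.: next=.  (t=0,i=2, bit22=0)
  nb #.#.#: next=#  (t=0,i=0, bit21=1)
  nb #.#..: next=.  (t=8,i=6, bit20=0)
  nb #..##: next=.  (t=4,i=9, bit19=0)
  nb #..#.: next=#  (t=0,i=8, bit18=1)
  nb #...#: next=#  (t=5,i=8, bit17=1)
  nb #....: next=.  (t=1,i=2, bit16=0)
  nb .####: next=.  (t=2,i=7, bit15=0)
  nb .###.: next=.  (t=3,i=5, bit14=0)
  nb .##.#: next=.  (t=0,i=3, bit13=0)
  nb .##..: next=.  (t=0,i=6, bit12=0)
  nb .#.##: next=.  (t=0,i=1, bit11=0)
  nb .#.#.: next=.  (t=0,i=10, bit10=0)
  nb .#..#: next=#  (t=1,i=9, bit9=1)
  nb .#...: next=#  (t=1,i=1, bit8=1)
  nb ..###: next=#  (t=2,i=6, bit7=1)
  nb ..##.: next=#  (t=3,i=1, bit6=1)
  nb ..#.#: next=.  (t=0,i=9, bit5=0)
  nb ..#..: next=#  (t=1,i=0, bit4=1)
  nb ...##: next=#  (t=2,i=5, bit3=1)
  nb ...#.: next=#  (t=1,i=7, bit2=1)
  nb ....#: next=#  (t=1,i=6, bit1=1)
  nb .....: next=.  (t=1,i=3, bit0=0)
  bits 00110101001001100000001111011110 = 891683806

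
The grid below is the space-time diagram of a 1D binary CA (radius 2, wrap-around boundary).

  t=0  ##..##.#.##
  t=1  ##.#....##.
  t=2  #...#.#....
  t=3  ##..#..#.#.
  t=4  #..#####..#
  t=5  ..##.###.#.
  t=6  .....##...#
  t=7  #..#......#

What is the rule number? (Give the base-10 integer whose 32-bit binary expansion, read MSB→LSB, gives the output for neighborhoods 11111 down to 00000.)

  #####|#  b31=1 t=4,i=5
  ####.|#  b30=1 t=0,i=0
  ###.#|.  b29=0 t=5,i=7
  ###..|#  b28=1 t=0,i=1
  ##.##|.  b27=0 t=1,i=10
  ##.#.|.  b26=0 t=0,i=6
  ##..#|.  b25=0 t=0,i=2
  ##...|.  b24=0 t=6,i=7
  #.###|#  b23=1 t=0,i=9
  #.##.|#  b22=1 t=1,i=0
  #.#.#|.  b21=0 t=0,i=7
  #.#..|.  b20=0 t=1,i=3
  #..##|#  b19=1 t=0,i=3
  #..#.|#  b18=1 t=3,i=3
  #...#|.  b17=0 t=2,i=2
  #....|.  b16=0 t=1,i=5
  .####|.  b15=0 t=0,i=10
  .###.|#  b14=1 t=5,i=6
  .##.#|.  b13=0 t=0,i=5
  .##..|.  b12=0 t=3,i=1
  .#.##|#  b11=1 t=0,i=8
  .#.#.|.  b10=0 t=2,i=5
  .#..#|#  b9=1 t=3,i=5
  .#...|#  b8=1 t=1,i=4
  ..###|#  b7=1 t=4,i=3
  ..##.|.  b6=0 t=0,i=4
  ..#.#|#  b5=1 t=2,i=4
  ..#..|#  b4=1 t=2,i=0
  ...##|.  b3=0 t=1,i=7
  ...#.|.  b2=0 t=2,i=3
  ....#|#  b1=1 t=1,i=6
  .....|.  b0=0 t=6,i=2
  bits 11010000110011000100101110110010 = 3503049650

3503049650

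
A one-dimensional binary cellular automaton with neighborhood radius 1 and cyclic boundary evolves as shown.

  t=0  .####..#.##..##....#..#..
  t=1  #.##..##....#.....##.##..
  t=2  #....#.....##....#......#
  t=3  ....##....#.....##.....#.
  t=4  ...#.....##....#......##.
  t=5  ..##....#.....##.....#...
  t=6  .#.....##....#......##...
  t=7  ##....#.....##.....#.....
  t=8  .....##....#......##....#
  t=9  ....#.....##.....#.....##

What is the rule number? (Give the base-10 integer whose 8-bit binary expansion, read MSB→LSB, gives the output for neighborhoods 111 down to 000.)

134

  nb ###: next=#  (t=0,i=2, bit7=1)
  nb ##.: next=.  (t=0,i=4, bit6=0)
  nb #.#: next=.  (t=0,i=8, bit5=0)
  nb #..: next=.  (t=0,i=5, bit4=0)
  nb .##: next=.  (t=0,i=1, bit3=0)
  nb .#.: next=#  (t=0,i=7, bit2=1)
  nb ..#: next=#  (t=0,i=0, bit1=1)
  nb ...: next=.  (t=0,i=16, bit0=0)
  bits 10000110 = 134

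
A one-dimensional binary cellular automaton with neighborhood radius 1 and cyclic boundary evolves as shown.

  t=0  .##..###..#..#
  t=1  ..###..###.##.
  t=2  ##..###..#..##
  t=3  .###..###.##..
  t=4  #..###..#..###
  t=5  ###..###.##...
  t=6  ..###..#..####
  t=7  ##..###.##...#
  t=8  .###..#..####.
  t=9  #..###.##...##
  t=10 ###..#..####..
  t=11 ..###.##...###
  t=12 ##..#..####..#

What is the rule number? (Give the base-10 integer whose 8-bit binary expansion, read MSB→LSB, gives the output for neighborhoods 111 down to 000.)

83

  ### -> .   bit 7 = 0  t=0,i=6
  ##. -> #   bit 6 = 1  t=0,i=2
  #.# -> .   bit 5 = 0  t=0,i=0
  #.. -> #   bit 4 = 1  t=0,i=3
  .## -> .   bit 3 = 0  t=0,i=1
  .#. -> .   bit 2 = 0  t=0,i=10
  ..# -> #   bit 1 = 1  t=0,i=4
  ... -> #   bit 0 = 1  t=1,i=0
  bits 01010011 = 83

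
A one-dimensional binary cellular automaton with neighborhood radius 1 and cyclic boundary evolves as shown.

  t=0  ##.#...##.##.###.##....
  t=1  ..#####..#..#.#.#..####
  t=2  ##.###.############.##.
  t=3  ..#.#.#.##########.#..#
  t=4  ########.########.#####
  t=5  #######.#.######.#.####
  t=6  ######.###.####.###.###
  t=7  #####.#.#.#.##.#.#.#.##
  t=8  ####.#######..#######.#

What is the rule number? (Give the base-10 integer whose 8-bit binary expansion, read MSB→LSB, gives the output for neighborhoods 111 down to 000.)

183

  [7] ### => #  t=0,i=14
  [6] ##. => .  t=0,i=1
  [5] #.# => #  t=0,i=2
  [4] #.. => #  t=0,i=4
  [3] .## => .  t=0,i=0
  [2] .#. => #  t=0,i=3
  [1] ..# => #  t=0,i=6
  [0] ... => #  t=0,i=5
  bits 10110111 = 183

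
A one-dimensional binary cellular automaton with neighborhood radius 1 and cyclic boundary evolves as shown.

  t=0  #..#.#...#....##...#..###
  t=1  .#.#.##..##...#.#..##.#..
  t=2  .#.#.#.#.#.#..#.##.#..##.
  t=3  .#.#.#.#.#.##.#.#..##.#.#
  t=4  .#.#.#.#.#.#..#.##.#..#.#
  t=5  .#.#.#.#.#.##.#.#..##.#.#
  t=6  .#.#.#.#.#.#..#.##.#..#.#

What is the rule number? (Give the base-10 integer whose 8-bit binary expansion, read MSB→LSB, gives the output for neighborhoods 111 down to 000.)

  [7] ### => .  t=0,i=23
  [6] ##. => .  t=0,i=0
  [5] #.# => .  t=0,i=4
  [4] #.. => #  t=0,i=1
  [3] .## => #  t=0,i=14
  [2] .#. => #  t=0,i=3
  [1] ..# => .  t=0,i=2
  [0] ... => .  t=0,i=7
  bits 00011100 = 28

28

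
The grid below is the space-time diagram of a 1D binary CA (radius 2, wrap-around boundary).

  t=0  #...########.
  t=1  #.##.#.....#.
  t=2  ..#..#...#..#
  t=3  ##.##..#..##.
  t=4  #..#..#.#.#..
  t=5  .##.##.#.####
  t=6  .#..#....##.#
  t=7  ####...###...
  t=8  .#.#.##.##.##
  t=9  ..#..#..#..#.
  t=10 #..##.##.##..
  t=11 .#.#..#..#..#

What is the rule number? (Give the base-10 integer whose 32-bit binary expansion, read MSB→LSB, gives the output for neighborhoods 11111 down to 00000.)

  nb #####: next=.  (t=0,i=6, bit31=0)
  nb ####.: next=.  (t=0,i=10, bit30=0)
  nb ###.#: next=#  (t=0,i=11, bit29=1)
  nb ###..: next=#  (t=7,i=3, bit28=1)
  nb ##.##: next=.  (t=3,i=2, bit27=0)
  nb ##.#.: next=.  (t=0,i=12, bit26=0)
  nb ##..#: next=.  (t=3,i=5, bit25=0)
  nb ##...: next=.  (t=7,i=4, bit24=0)
  nb #.###: next=#  (t=5,i=9, bit23=1)
  nb #.##.: next=#  (t=1,i=2, bit22=1)
  nb #.#.#: next=.  (t=1,i=0, bit21=0)
  nb #.#..: next=#  (t=0,i=0, bit20=1)
  nb #..##: next=.  (t=3,i=9, bit19=0)
  nb #..#.: next=#  (t=2,i=1, bit18=1)
  nb #...#: next=#  (t=0,i=2, bit17=1)
  nb #....: next=.  (t=1,i=7, bit16=0)
  nb .####: next=#  (t=0,i=5, bit15=1)
  nb .###.: next=#  (t=7,i=8, bit14=1)
  nb .##.#: next=.  (t=1,i=3, bit13=0)
  nb .##..: next=.  (t=3,i=4, bit12=0)
  nb .#.##: next=.  (t=1,i=1, bit11=0)
  nb .#.#.: next=#  (t=1,i=12, bit10=1)
  nb .#..#: next=#  (t=2,i=0, bit9=1)
  nb .#...: next=.  (t=0,i=1, bit8=0)
  nb ..###: next=.  (t=0,i=4, bit7=0)
  nb ..##.: next=#  (t=3,i=10, bit6=1)
  nb ..#.#: next=.  (t=1,i=11, bit5=0)
  nb ..#..: next=.  (t=2,i=2, bit4=0)
  nb ...##: next=#  (t=0,i=3, bit3=1)
  nb ...#.: next=.  (t=1,i=10, bit2=0)
  nb ....#: next=#  (t=1,i=9, bit1=1)
  nb .....: next=.  (t=1,i=8, bit0=0)
  bits 00110000110101101100011001001010 = 819381834

819381834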